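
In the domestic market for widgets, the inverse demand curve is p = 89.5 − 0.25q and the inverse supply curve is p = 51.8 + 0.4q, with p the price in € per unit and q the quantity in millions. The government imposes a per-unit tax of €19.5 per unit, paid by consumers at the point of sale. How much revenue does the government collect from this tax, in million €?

Inverting to q(p) form: qd = 358 − 4p; qs = 2.5p − 129.5.
Before the tax: set 358 − 4p = 2.5p − 129.5 → p* = €75, q* = 58.
With the tax collected from consumers, demand (in seller-price terms) shifts: qd = 358 − 4(p + 19.5).
Solving gives q = 28 with consumers paying €82.5 and sellers receiving €63 (the €19.5 wedge).
Revenue = t · Q = 19.5 · 28 = €546.

Tax revenue = €546 million.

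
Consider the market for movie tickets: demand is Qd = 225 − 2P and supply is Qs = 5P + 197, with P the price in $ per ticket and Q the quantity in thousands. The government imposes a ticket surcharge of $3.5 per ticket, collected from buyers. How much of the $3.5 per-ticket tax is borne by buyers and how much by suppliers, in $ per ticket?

Without the tax, 225 − 2P = 5P + 197 gives 7P = 28, so P* = $4 and Q* = 217.
With the tax collected from buyers, demand (in seller-price terms) shifts: Qd = 225 − 2(P + 3.5).
Solving gives Q = 212 with buyers paying $6.5 and suppliers receiving $3 (the $3.5 wedge).
Burden on buyers: $2.5; on suppliers: $1. (They sum to $3.5.)

Buyers bear $2.5 per ticket; suppliers bear $1 per ticket.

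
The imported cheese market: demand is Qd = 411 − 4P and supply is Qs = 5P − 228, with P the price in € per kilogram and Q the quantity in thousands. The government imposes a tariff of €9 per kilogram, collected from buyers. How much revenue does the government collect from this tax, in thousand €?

Without the tax, 411 − 4P = 5P − 228 gives 9P = 639, so P* = €71 and Q* = 127.
With the tax collected from buyers, demand (in seller-price terms) shifts: Qd = 411 − 4(P + 9).
New equilibrium: buyers pay €76, sellers receive €67, Q = 107. (Wedge: Pb − Ps = 9.)
Revenue = t · Q = 9 · 107 = €963.

Tax revenue = €963 thousand.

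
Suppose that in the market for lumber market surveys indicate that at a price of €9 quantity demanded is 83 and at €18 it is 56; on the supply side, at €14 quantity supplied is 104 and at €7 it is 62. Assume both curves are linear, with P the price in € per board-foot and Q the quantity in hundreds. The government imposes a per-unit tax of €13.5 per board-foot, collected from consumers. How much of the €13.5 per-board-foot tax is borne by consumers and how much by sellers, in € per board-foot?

Consumers bear €9 per board-foot; sellers bear €4.5 per board-foot.

Demand slope: (56 − 83)/(18 − 9) = -3, so Qd = 110 − 3P.
Supply slope: (62 − 104)/(7 − 14) = 6, so Qs = 6P + 20.
Before the tax: set 110 − 3P = 6P + 20 → P* = €10, Q* = 80.
With the tax collected from consumers, demand (in seller-price terms) shifts: Qd = 110 − 3(P + 13.5).
New equilibrium: consumers pay €19, sellers receive €5.5, Q = 53. (Wedge: Pb − Ps = 13.5.)
Burden on consumers: €9; on sellers: €4.5. (They sum to €13.5.)
The less price-elastic side of the market bears the larger share of a per-unit tax.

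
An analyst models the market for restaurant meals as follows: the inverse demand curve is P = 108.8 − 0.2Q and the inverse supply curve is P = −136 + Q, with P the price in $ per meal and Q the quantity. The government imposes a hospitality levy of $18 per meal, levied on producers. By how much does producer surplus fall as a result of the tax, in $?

Rewrite in direct form: Qd = 544 − 5P and Qs = P + 136.
Without the tax, 544 − 5P = P + 136 gives 6P = 408, so P* = $68 and Q* = 204.
With the tax collected from producers, supply shifts: Qs = (P − 18) + 136.
New equilibrium: consumers pay $71, producers receive $53, Q = 189. (Wedge: Pb − Ps = 18.)
ΔPS is the trapezoid between Q = 189 and Q = 204 of height $15: ½ · (204 + 189) · 15 = $2947.5.

Producer surplus falls by $2947.5.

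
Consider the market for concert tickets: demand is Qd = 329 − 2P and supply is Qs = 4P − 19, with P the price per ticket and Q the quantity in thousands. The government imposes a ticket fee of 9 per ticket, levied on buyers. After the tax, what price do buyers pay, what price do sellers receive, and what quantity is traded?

Before the tax: set 329 − 2P = 4P − 19 → P* = 58, Q* = 213.
With the tax collected from buyers, demand (in seller-price terms) shifts: Qd = 329 − 2(P + 9).
New equilibrium: buyers pay 64, sellers receive 55, Q = 201. (Wedge: Pb − Ps = 9.)

Buyers pay 64; sellers receive 55; quantity = 201.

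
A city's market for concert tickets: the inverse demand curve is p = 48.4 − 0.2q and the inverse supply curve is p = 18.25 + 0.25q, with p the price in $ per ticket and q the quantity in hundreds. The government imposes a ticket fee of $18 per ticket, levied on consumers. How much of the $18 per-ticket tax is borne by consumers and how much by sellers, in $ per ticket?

Consumers bear $8 per ticket; sellers bear $10 per ticket.

Rewrite in direct form: qd = 242 − 5p and qs = 4p − 73.
Without the tax, 242 − 5p = 4p − 73 gives 9p = 315, so p* = $35 and q* = 67.
With the tax collected from consumers, demand (in seller-price terms) shifts: qd = 242 − 5(p + 18).
New equilibrium: consumers pay $43, sellers receive $25, q = 27. (Wedge: pb − ps = 18.)
Burden on consumers: $8; on sellers: $10. (They sum to $18.)
The less price-elastic side of the market bears the larger share of a per-unit tax.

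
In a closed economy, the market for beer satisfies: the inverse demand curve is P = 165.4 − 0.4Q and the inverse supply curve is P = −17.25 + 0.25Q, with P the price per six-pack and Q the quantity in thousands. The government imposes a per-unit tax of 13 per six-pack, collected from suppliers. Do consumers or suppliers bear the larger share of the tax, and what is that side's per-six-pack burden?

Rewrite in direct form: Qd = 413.5 − 2.5P and Qs = 4P + 69.
Without the tax, 413.5 − 2.5P = 4P + 69 gives 6.5P = 344.5, so P* = 53 and Q* = 281.
With the tax collected from suppliers, supply shifts: Qs = 4(P − 13) + 69.
New equilibrium: consumers pay 61, suppliers receive 48, Q = 261. (Wedge: Pb − Ps = 13.)
Per-six-pack burden: consumers 8, suppliers 5.
Consumers take the larger share because demand is less price-elastic here (demand slope 2.5 vs supply slope 4).
The less price-elastic side of the market bears the larger share of a per-unit tax.

Consumers bear the larger share: 8 per six-pack.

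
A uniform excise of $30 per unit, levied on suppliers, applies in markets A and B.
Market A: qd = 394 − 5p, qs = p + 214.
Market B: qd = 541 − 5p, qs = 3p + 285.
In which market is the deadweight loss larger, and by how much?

Market B, by $468.75.

Market A: pre-tax p* = $30, q* = 244; post-tax q = 219; deadweight loss = $375.
Market B: pre-tax p* = $32, q* = 381; post-tax q = 324.75; deadweight loss = $843.75.
Difference: $375 vs $843.75 → market B is larger by $468.75.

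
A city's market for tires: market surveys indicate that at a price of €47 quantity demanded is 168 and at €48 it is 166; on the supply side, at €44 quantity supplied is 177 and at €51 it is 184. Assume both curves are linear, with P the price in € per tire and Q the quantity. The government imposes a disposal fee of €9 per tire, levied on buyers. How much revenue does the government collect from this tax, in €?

Tax revenue = €1530.

Demand slope: (166 − 168)/(48 − 47) = -2, so Qd = 262 − 2P.
Supply slope: (184 − 177)/(51 − 44) = 1, so Qs = P + 133.
Before the tax: set 262 − 2P = P + 133 → P* = €43, Q* = 176.
With the tax collected from buyers, demand (in seller-price terms) shifts: Qd = 262 − 2(P + 9).
Solving gives Q = 170 with buyers paying €46 and sellers receiving €37 (the €9 wedge).
Revenue = t · Q = 9 · 170 = €1530.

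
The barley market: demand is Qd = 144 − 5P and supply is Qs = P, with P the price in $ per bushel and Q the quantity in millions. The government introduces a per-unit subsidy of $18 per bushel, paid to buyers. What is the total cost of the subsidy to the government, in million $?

Without the subsidy, 144 − 5P = P gives 6P = 144, so P* = $24 and Q* = 24.
With a per-unit subsidy paid to buyers, each effectively pays P − 18, so demand becomes Qd = 144 − 5(P − 18).
New equilibrium: buyers pay $21, sellers receive $39, Q = 39. (Wedge: Pb − Ps = −18.)
Outlay = t · Q = 18 · 39 = $702.

Government outlay = $702 million.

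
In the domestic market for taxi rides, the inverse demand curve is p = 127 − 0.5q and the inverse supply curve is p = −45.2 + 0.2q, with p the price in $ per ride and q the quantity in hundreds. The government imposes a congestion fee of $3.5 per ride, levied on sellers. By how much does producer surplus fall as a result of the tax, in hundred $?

Rewrite in direct form: qd = 254 − 2p and qs = 5p + 226.
Before the tax: set 254 − 2p = 5p + 226 → p* = $4, q* = 246.
With the tax collected from sellers, supply shifts: qs = 5(p − 3.5) + 226.
New equilibrium: consumers pay $6.5, sellers receive $3, q = 241. (Wedge: pb − ps = 3.5.)
ΔPS is the trapezoid between Q = 241 and Q = 246 of height $1: ½ · (246 + 241) · 1 = $243.5.

Producer surplus falls by $243.5 hundred.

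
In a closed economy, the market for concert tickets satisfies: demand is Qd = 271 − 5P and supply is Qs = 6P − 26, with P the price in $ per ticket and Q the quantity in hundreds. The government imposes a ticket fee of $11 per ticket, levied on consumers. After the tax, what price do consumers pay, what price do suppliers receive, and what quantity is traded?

Before the tax: set 271 − 5P = 6P − 26 → P* = $27, Q* = 136.
With the tax collected from consumers, demand (in seller-price terms) shifts: Qd = 271 − 5(P + 11).
Solving gives Q = 106 with consumers paying $33 and suppliers receiving $22 (the $11 wedge).

Consumers pay $33; suppliers receive $22; quantity = 106.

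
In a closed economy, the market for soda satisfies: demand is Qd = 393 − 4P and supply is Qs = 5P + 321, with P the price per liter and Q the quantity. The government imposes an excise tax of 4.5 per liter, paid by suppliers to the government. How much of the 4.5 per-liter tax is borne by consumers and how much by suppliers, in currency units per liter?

Before the tax: set 393 − 4P = 5P + 321 → P* = 8, Q* = 361.
With the tax collected from suppliers, supply shifts: Qs = 5(P − 4.5) + 321.
New equilibrium: consumers pay 10.5, suppliers receive 6, Q = 351. (Wedge: Pb − Ps = 4.5.)
Burden on consumers: 2.5; on suppliers: 2. (They sum to 4.5.)
The less price-elastic side of the market bears the larger share of a per-unit tax.

Consumers bear 2.5 per liter; suppliers bear 2 per liter.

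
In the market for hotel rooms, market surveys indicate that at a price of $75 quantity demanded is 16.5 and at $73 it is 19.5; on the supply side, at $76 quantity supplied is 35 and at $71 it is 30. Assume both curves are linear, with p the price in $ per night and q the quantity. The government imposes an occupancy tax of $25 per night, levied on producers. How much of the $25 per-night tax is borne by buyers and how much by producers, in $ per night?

Demand slope: (19.5 − 16.5)/(73 − 75) = -1.5, so qd = 129 − 1.5p.
Supply slope: (30 − 35)/(71 − 76) = 1, so qs = p − 41.
Without the tax, 129 − 1.5p = p − 41 gives 2.5p = 170, so p* = $68 and q* = 27.
With the tax collected from producers, supply shifts: qs = (p − 25) − 41.
Solving gives q = 12 with buyers paying $78 and producers receiving $53 (the $25 wedge).
Burden on buyers: $10; on producers: $15. (They sum to $25.)

Buyers bear $10 per night; producers bear $15 per night.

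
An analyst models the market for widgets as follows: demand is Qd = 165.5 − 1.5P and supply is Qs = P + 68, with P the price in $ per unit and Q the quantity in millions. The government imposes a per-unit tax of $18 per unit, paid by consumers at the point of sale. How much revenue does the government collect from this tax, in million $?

Before the tax: set 165.5 − 1.5P = P + 68 → P* = $39, Q* = 107.
With the tax collected from consumers, demand (in seller-price terms) shifts: Qd = 165.5 − 1.5(P + 18).
Solving gives Q = 96.2 with consumers paying $46.2 and sellers receiving $28.2 (the $18 wedge).
Revenue = t · Q = 18 · 96.2 = $1731.6.

Tax revenue = $1731.6 million.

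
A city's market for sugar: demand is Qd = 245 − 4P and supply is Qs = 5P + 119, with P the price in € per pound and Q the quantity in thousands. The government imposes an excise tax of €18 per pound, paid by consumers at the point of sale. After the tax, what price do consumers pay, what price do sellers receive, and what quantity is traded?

Consumers pay €24; sellers receive €6; quantity = 149.

Without the tax, 245 − 4P = 5P + 119 gives 9P = 126, so P* = €14 and Q* = 189.
With the tax collected from consumers, demand (in seller-price terms) shifts: Qd = 245 − 4(P + 18).
New equilibrium: consumers pay €24, sellers receive €6, Q = 149. (Wedge: Pb − Ps = 18.)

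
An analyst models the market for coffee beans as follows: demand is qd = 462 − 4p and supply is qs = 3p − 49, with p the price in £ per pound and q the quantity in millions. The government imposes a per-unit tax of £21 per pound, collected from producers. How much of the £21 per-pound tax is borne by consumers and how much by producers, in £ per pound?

Consumers bear £9 per pound; producers bear £12 per pound.

Before the tax: set 462 − 4p = 3p − 49 → p* = £73, q* = 170.
With the tax collected from producers, supply shifts: qs = 3(p − 21) − 49.
New equilibrium: consumers pay £82, producers receive £61, q = 134. (Wedge: pb − ps = 21.)
Burden on consumers: £9; on producers: £12. (They sum to £21.)
The less price-elastic side of the market bears the larger share of a per-unit tax.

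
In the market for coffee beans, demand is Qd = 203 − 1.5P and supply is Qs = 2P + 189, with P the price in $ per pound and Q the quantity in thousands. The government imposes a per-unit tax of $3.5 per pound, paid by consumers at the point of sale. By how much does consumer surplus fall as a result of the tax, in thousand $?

Consumer surplus falls by $391 thousand.

Before the tax: set 203 − 1.5P = 2P + 189 → P* = $4, Q* = 197.
With the tax collected from consumers, demand (in seller-price terms) shifts: Qd = 203 − 1.5(P + 3.5).
New equilibrium: consumers pay $6, sellers receive $2.5, Q = 194. (Wedge: Pb − Ps = 3.5.)
ΔCS is the trapezoid between Q = 194 and Q = 197 of height $2: ½ · (197 + 194) · 2 = $391.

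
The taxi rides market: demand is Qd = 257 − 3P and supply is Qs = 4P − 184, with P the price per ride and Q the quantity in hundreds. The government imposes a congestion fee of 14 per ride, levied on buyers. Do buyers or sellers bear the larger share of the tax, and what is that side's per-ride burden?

Before the tax: set 257 − 3P = 4P − 184 → P* = 63, Q* = 68.
With the tax collected from buyers, demand (in seller-price terms) shifts: Qd = 257 − 3(P + 14).
New equilibrium: buyers pay 71, sellers receive 57, Q = 44. (Wedge: Pb − Ps = 14.)
Per-ride burden: buyers 8, sellers 6.
Buyers take the larger share because demand is less price-elastic here (demand slope 3 vs supply slope 4).

Buyers bear the larger share: 8 per ride.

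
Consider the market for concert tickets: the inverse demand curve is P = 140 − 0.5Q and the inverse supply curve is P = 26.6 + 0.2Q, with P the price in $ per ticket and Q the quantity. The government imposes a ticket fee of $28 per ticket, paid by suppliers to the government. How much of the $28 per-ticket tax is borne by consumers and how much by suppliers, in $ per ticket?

Rewrite in direct form: Qd = 280 − 2P and Qs = 5P − 133.
Before the tax: set 280 − 2P = 5P − 133 → P* = $59, Q* = 162.
With the tax collected from suppliers, supply shifts: Qs = 5(P − 28) − 133.
New equilibrium: consumers pay $79, suppliers receive $51, Q = 122. (Wedge: Pb − Ps = 28.)
Burden on consumers: $20; on suppliers: $8. (They sum to $28.)
The less price-elastic side of the market bears the larger share of a per-unit tax.

Consumers bear $20 per ticket; suppliers bear $8 per ticket.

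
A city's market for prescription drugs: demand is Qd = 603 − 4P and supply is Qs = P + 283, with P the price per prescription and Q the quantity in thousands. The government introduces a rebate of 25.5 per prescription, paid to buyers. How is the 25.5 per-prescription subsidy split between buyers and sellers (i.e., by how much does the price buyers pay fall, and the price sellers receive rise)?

Without the subsidy, 603 − 4P = P + 283 gives 5P = 320, so P* = 64 and Q* = 347.
With a per-unit subsidy paid to buyers, each effectively pays P − 25.5, so demand becomes Qd = 603 − 4(P − 25.5).
Solving gives Q = 367.4 with buyers paying 58.9 and sellers receiving 84.4 (the 25.5 wedge).
Gain to buyers: 5.1; to sellers: 20.4. (They sum to 25.5.)

Buyers gain 5.1 per prescription; sellers gain 20.4 per prescription.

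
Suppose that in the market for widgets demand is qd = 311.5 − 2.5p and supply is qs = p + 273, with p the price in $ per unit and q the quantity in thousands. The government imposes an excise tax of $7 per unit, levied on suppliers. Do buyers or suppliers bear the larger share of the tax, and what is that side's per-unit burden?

Suppliers bear the larger share: $5 per unit.

Before the tax: set 311.5 − 2.5p = p + 273 → p* = $11, q* = 284.
With the tax collected from suppliers, supply shifts: qs = (p − 7) + 273.
New equilibrium: buyers pay $13, suppliers receive $6, q = 279. (Wedge: pb − ps = 7.)
Per-unit burden: buyers $2, suppliers $5.
Suppliers take the larger share because supply is less price-elastic here (demand slope 2.5 vs supply slope 1).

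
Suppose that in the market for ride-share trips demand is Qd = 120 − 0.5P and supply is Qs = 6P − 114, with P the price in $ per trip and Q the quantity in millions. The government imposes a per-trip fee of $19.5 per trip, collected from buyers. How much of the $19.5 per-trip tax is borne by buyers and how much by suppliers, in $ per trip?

Buyers bear $18 per trip; suppliers bear $1.5 per trip.

Without the tax, 120 − 0.5P = 6P − 114 gives 6.5P = 234, so P* = $36 and Q* = 102.
With the tax collected from buyers, demand (in seller-price terms) shifts: Qd = 120 − 0.5(P + 19.5).
New equilibrium: buyers pay $54, suppliers receive $34.5, Q = 93. (Wedge: Pb − Ps = 19.5.)
Burden on buyers: $18; on suppliers: $1.5. (They sum to $19.5.)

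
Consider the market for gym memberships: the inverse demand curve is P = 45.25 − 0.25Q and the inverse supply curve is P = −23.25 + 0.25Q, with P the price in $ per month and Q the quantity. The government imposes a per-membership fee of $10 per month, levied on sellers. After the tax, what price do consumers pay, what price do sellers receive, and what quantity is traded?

Inverting to Q(P) form: Qd = 181 − 4P; Qs = 4P + 93.
Without the tax, 181 − 4P = 4P + 93 gives 8P = 88, so P* = $11 and Q* = 137.
With the tax collected from sellers, supply shifts: Qs = 4(P − 10) + 93.
Solving gives Q = 117 with consumers paying $16 and sellers receiving $6 (the $10 wedge).

Consumers pay $16; sellers receive $6; quantity = 117.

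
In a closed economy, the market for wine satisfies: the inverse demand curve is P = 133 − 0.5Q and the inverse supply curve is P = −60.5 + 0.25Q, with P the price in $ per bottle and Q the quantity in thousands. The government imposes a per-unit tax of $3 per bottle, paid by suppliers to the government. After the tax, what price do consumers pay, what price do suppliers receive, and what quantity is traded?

Consumers pay $6; suppliers receive $3; quantity = 254.

Rewrite in direct form: Qd = 266 − 2P and Qs = 4P + 242.
Without the tax, 266 − 2P = 4P + 242 gives 6P = 24, so P* = $4 and Q* = 258.
With the tax collected from suppliers, supply shifts: Qs = 4(P − 3) + 242.
Solving gives Q = 254 with consumers paying $6 and suppliers receiving $3 (the $3 wedge).
The less price-elastic side of the market bears the larger share of a per-unit tax.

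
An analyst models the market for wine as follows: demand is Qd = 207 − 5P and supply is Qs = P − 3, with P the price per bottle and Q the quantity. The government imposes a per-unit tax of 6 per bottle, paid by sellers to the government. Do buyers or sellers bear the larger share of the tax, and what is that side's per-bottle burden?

Without the tax, 207 − 5P = P − 3 gives 6P = 210, so P* = 35 and Q* = 32.
With the tax collected from sellers, supply shifts: Qs = (P − 6) − 3.
Solving gives Q = 27 with buyers paying 36 and sellers receiving 30 (the 6 wedge).
Per-bottle burden: buyers 1, sellers 5.
Sellers take the larger share because supply is less price-elastic here (demand slope 5 vs supply slope 1).

Sellers bear the larger share: 5 per bottle.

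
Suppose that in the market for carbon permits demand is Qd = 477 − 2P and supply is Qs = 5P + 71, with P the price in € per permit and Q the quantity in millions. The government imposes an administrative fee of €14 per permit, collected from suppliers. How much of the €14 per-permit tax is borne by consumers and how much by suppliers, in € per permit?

Without the tax, 477 − 2P = 5P + 71 gives 7P = 406, so P* = €58 and Q* = 361.
With the tax collected from suppliers, supply shifts: Qs = 5(P − 14) + 71.
New equilibrium: consumers pay €68, suppliers receive €54, Q = 341. (Wedge: Pb − Ps = 14.)
Burden on consumers: €10; on suppliers: €4. (They sum to €14.)
The less price-elastic side of the market bears the larger share of a per-unit tax.

Consumers bear €10 per permit; suppliers bear €4 per permit.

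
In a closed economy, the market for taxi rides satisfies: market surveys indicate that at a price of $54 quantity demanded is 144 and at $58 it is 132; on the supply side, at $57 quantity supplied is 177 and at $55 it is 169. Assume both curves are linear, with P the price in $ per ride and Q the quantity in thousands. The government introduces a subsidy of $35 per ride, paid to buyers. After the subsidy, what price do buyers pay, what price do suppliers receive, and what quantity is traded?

Buyers pay $31; suppliers receive $66; quantity = 213.

Demand slope: (132 − 144)/(58 − 54) = -3, so Qd = 306 − 3P.
Supply slope: (169 − 177)/(55 − 57) = 4, so Qs = 4P − 51.
Without the subsidy, 306 − 3P = 4P − 51 gives 7P = 357, so P* = $51 and Q* = 153.
With a per-unit subsidy paid to buyers, each effectively pays P − 35, so demand becomes Qd = 306 − 3(P − 35).
Solving gives Q = 213 with buyers paying $31 and suppliers receiving $66 (the $35 wedge).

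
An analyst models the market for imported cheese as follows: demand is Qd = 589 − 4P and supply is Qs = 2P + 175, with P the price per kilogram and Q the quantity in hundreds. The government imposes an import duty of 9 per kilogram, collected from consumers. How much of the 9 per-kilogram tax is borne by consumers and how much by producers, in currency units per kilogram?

Consumers bear 3 per kilogram; producers bear 6 per kilogram.

Before the tax: set 589 − 4P = 2P + 175 → P* = 69, Q* = 313.
With the tax collected from consumers, demand (in seller-price terms) shifts: Qd = 589 − 4(P + 9).
New equilibrium: consumers pay 72, producers receive 63, Q = 301. (Wedge: Pb − Ps = 9.)
Burden on consumers: 3; on producers: 6. (They sum to 9.)
The less price-elastic side of the market bears the larger share of a per-unit tax.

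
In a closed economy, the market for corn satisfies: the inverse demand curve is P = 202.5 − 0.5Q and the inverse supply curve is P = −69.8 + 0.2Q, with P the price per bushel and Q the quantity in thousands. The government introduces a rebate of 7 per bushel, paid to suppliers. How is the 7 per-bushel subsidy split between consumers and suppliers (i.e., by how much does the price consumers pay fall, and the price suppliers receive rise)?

Rewrite in direct form: Qd = 405 − 2P and Qs = 5P + 349.
Without the subsidy, 405 − 2P = 5P + 349 gives 7P = 56, so P* = 8 and Q* = 389.
With a per-unit subsidy paid to suppliers, each receives P + 7 per unit sold, so supply becomes Qs = 5(P + 7) + 349.
New equilibrium: consumers pay 3, suppliers receive 10, Q = 399. (Wedge: Pb − Ps = −7.)
Gain to consumers: 5; to suppliers: 2. (They sum to 7.)

Consumers gain 5 per bushel; suppliers gain 2 per bushel.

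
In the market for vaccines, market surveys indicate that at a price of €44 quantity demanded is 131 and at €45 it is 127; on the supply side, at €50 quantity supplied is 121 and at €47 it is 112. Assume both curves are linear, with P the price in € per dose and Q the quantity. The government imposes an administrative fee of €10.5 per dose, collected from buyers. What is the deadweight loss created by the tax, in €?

Demand slope: (127 − 131)/(45 − 44) = -4, so Qd = 307 − 4P.
Supply slope: (112 − 121)/(47 − 50) = 3, so Qs = 3P − 29.
Without the tax, 307 − 4P = 3P − 29 gives 7P = 336, so P* = €48 and Q* = 115.
With the tax collected from buyers, demand (in seller-price terms) shifts: Qd = 307 − 4(P + 10.5).
New equilibrium: buyers pay €52.5, suppliers receive €42, Q = 97. (Wedge: Pb − Ps = 10.5.)
Quantity falls by |ΔQ| = |115 − 97| = 18.
DWL = ½ · t · |ΔQ| = ½ · 10.5 · 18 = €94.5.

Deadweight loss = €94.5.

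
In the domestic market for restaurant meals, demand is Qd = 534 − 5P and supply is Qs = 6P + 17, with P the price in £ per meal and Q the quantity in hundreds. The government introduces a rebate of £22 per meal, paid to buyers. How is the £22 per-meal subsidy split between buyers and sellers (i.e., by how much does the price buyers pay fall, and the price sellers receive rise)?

Without the subsidy, 534 − 5P = 6P + 17 gives 11P = 517, so P* = £47 and Q* = 299.
With a per-unit subsidy paid to buyers, each effectively pays P − 22, so demand becomes Qd = 534 − 5(P − 22).
Solving gives Q = 359 with buyers paying £35 and sellers receiving £57 (the £22 wedge).
Gain to buyers: £12; to sellers: £10. (They sum to £22.)

Buyers gain £12 per meal; sellers gain £10 per meal.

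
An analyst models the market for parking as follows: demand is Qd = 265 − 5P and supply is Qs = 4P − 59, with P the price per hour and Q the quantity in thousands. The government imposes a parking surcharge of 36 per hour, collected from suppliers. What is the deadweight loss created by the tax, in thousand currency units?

Deadweight loss = 1440 thousand.

Before the tax: set 265 − 5P = 4P − 59 → P* = 36, Q* = 85.
With the tax collected from suppliers, supply shifts: Qs = 4(P − 36) − 59.
New equilibrium: buyers pay 52, suppliers receive 16, Q = 5. (Wedge: Pb − Ps = 36.)
Quantity falls by |ΔQ| = |85 − 5| = 80.
DWL = ½ · t · |ΔQ| = ½ · 36 · 80 = 1440.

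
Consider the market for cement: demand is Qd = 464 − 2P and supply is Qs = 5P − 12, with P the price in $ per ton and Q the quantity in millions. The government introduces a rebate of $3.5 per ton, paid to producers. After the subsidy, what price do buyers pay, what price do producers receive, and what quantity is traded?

Before the subsidy: set 464 − 2P = 5P − 12 → P* = $68, Q* = 328.
With a per-unit subsidy paid to producers, each receives P + 3.5 per unit sold, so supply becomes Qs = 5(P + 3.5) − 12.
Solving gives Q = 333 with buyers paying $65.5 and producers receiving $69 (the $3.5 wedge).

Buyers pay $65.5; producers receive $69; quantity = 333.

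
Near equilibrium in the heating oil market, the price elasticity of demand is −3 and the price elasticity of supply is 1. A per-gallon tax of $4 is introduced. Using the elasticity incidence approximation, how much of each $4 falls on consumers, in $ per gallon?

Incidence ratio: consumers' share ≈ εs / (εs + |εd|) = 1 / (1 + 3) = 0.25.
So consumers bear ≈ 0.25 × $4 = $1; producers bear $3.

Consumers bear ≈ $1 per gallon.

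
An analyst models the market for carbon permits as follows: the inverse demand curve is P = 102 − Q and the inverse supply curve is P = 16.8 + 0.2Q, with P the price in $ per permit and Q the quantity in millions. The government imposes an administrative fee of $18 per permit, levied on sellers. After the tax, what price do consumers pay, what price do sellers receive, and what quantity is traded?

Inverting to Q(P) form: Qd = 102 − P; Qs = 5P − 84.
Before the tax: set 102 − P = 5P − 84 → P* = $31, Q* = 71.
With the tax collected from sellers, supply shifts: Qs = 5(P − 18) − 84.
Solving gives Q = 56 with consumers paying $46 and sellers receiving $28 (the $18 wedge).
The less price-elastic side of the market bears the larger share of a per-unit tax.

Consumers pay $46; sellers receive $28; quantity = 56.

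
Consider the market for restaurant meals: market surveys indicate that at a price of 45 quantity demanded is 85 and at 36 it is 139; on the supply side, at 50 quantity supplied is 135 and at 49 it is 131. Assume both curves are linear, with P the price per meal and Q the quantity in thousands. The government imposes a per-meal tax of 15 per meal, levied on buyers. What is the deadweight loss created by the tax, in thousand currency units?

Demand slope: (139 − 85)/(36 − 45) = -6, so Qd = 355 − 6P.
Supply slope: (131 − 135)/(49 − 50) = 4, so Qs = 4P − 65.
Without the tax, 355 − 6P = 4P − 65 gives 10P = 420, so P* = 42 and Q* = 103.
With the tax collected from buyers, demand (in seller-price terms) shifts: Qd = 355 − 6(P + 15).
New equilibrium: buyers pay 48, suppliers receive 33, Q = 67. (Wedge: Pb − Ps = 15.)
Quantity falls by |ΔQ| = |103 − 67| = 36.
DWL = ½ · t · |ΔQ| = ½ · 15 · 36 = 270.

Deadweight loss = 270 thousand.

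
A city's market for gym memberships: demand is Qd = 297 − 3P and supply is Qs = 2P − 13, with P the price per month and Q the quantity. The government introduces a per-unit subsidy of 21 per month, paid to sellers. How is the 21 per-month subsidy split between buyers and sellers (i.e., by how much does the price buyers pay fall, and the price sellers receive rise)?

Buyers gain 8.4 per month; sellers gain 12.6 per month.

Without the subsidy, 297 − 3P = 2P − 13 gives 5P = 310, so P* = 62 and Q* = 111.
With a per-unit subsidy paid to sellers, each receives P + 21 per unit sold, so supply becomes Qs = 2(P + 21) − 13.
Solving gives Q = 136.2 with buyers paying 53.6 and sellers receiving 74.6 (the 21 wedge).
Gain to buyers: 8.4; to sellers: 12.6. (They sum to 21.)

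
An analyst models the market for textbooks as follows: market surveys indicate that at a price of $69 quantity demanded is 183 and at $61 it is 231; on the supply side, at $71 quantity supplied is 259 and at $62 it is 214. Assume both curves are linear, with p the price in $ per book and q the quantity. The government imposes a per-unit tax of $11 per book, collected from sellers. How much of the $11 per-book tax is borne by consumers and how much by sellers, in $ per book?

Demand slope: (231 − 183)/(61 − 69) = -6, so qd = 597 − 6p.
Supply slope: (214 − 259)/(62 − 71) = 5, so qs = 5p − 96.
Before the tax: set 597 − 6p = 5p − 96 → p* = $63, q* = 219.
With the tax collected from sellers, supply shifts: qs = 5(p − 11) − 96.
Solving gives q = 189 with consumers paying $68 and sellers receiving $57 (the $11 wedge).
Burden on consumers: $5; on sellers: $6. (They sum to $11.)

Consumers bear $5 per book; sellers bear $6 per book.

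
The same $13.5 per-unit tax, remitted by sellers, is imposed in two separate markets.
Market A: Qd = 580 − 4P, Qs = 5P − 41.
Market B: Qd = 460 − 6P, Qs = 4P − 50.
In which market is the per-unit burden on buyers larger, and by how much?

Market A: pre-tax P* = $69, Q* = 304; post-tax Q = 274; per-unit burden on buyers = $7.5.
Market B: pre-tax P* = $51, Q* = 154; post-tax Q = 121.6; per-unit burden on buyers = $5.4.
Difference: $7.5 vs $5.4 → market A is larger by $2.1.

Market A, by $2.1.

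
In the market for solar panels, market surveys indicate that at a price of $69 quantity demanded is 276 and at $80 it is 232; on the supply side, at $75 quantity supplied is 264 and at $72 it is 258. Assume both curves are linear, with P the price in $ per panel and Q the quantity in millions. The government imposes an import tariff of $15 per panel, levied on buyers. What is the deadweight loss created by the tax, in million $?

Deadweight loss = $150 million.

Demand slope: (232 − 276)/(80 − 69) = -4, so Qd = 552 − 4P.
Supply slope: (258 − 264)/(72 − 75) = 2, so Qs = 2P + 114.
Before the tax: set 552 − 4P = 2P + 114 → P* = $73, Q* = 260.
With the tax collected from buyers, demand (in seller-price terms) shifts: Qd = 552 − 4(P + 15).
Solving gives Q = 240 with buyers paying $78 and producers receiving $63 (the $15 wedge).
Quantity falls by |ΔQ| = |260 − 240| = 20.
DWL = ½ · t · |ΔQ| = ½ · 15 · 20 = $150.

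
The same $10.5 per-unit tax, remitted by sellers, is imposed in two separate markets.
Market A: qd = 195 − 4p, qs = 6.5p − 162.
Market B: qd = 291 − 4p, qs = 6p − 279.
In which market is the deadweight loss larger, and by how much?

Market A, by $4.2.

Market A: pre-tax p* = $34, q* = 59; post-tax q = 33; deadweight loss = $136.5.
Market B: pre-tax p* = $57, q* = 63; post-tax q = 37.8; deadweight loss = $132.3.
Difference: $136.5 vs $132.3 → market A is larger by $4.2.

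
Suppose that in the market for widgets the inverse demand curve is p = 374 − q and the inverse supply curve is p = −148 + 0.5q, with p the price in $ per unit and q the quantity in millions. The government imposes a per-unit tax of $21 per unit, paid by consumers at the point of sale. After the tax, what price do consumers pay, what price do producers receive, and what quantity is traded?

Consumers pay $40; producers receive $19; quantity = 334.

Inverting to q(p) form: qd = 374 − p; qs = 2p + 296.
Before the tax: set 374 − p = 2p + 296 → p* = $26, q* = 348.
With the tax collected from consumers, demand (in seller-price terms) shifts: qd = 374 − (p + 21).
Solving gives q = 334 with consumers paying $40 and producers receiving $19 (the $21 wedge).
The less price-elastic side of the market bears the larger share of a per-unit tax.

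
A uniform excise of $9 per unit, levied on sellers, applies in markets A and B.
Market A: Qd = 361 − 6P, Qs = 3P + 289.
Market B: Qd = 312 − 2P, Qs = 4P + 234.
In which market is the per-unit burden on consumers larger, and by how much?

Market A: pre-tax P* = $8, Q* = 313; post-tax Q = 295; per-unit burden on consumers = $3.
Market B: pre-tax P* = $13, Q* = 286; post-tax Q = 274; per-unit burden on consumers = $6.
Difference: $3 vs $6 → market B is larger by $3.

Market B, by $3.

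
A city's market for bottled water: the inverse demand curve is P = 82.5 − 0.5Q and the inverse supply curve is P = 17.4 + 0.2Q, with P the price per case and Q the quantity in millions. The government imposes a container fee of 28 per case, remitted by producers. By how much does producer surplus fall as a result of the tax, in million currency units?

Producer surplus falls by 584 million.

Inverting to Q(P) form: Qd = 165 − 2P; Qs = 5P − 87.
Before the tax: set 165 − 2P = 5P − 87 → P* = 36, Q* = 93.
With the tax collected from producers, supply shifts: Qs = 5(P − 28) − 87.
New equilibrium: consumers pay 56, producers receive 28, Q = 53. (Wedge: Pb − Ps = 28.)
ΔPS is the trapezoid between Q = 53 and Q = 93 of height 8: ½ · (93 + 53) · 8 = 584.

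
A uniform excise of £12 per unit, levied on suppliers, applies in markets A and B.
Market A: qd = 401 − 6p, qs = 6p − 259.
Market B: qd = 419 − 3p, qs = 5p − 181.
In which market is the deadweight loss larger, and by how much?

Market A, by £81.

Market A: pre-tax p* = £55, q* = 71; post-tax q = 35; deadweight loss = £216.
Market B: pre-tax p* = £75, q* = 194; post-tax q = 171.5; deadweight loss = £135.
Difference: £216 vs £135 → market A is larger by £81.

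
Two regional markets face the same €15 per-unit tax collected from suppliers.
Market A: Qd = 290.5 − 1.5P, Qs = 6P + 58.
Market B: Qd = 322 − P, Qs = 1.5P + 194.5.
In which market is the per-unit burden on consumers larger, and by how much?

Market A: pre-tax P* = €31, Q* = 244; post-tax Q = 226; per-unit burden on consumers = €12.
Market B: pre-tax P* = €51, Q* = 271; post-tax Q = 262; per-unit burden on consumers = €9.
Difference: €12 vs €9 → market A is larger by €3.

Market A, by €3.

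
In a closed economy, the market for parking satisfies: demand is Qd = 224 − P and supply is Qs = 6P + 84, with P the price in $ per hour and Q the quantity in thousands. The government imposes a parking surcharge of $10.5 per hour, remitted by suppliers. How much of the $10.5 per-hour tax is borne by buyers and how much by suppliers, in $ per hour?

Without the tax, 224 − P = 6P + 84 gives 7P = 140, so P* = $20 and Q* = 204.
With the tax collected from suppliers, supply shifts: Qs = 6(P − 10.5) + 84.
New equilibrium: buyers pay $29, suppliers receive $18.5, Q = 195. (Wedge: Pb − Ps = 10.5.)
Burden on buyers: $9; on suppliers: $1.5. (They sum to $10.5.)

Buyers bear $9 per hour; suppliers bear $1.5 per hour.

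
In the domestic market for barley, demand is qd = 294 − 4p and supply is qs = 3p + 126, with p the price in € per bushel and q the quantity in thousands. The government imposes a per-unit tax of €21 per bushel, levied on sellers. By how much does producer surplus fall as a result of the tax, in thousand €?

Before the tax: set 294 − 4p = 3p + 126 → p* = €24, q* = 198.
With the tax collected from sellers, supply shifts: qs = 3(p − 21) + 126.
Solving gives q = 162 with consumers paying €33 and sellers receiving €12 (the €21 wedge).
ΔPS is the trapezoid between Q = 162 and Q = 198 of height €12: ½ · (198 + 162) · 12 = €2160.

Producer surplus falls by €2160 thousand.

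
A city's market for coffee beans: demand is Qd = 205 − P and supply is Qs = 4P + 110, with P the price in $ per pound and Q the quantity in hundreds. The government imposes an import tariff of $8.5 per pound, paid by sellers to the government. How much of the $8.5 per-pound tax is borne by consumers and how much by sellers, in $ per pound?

Consumers bear $6.8 per pound; sellers bear $1.7 per pound.

Without the tax, 205 − P = 4P + 110 gives 5P = 95, so P* = $19 and Q* = 186.
With the tax collected from sellers, supply shifts: Qs = 4(P − 8.5) + 110.
New equilibrium: consumers pay $25.8, sellers receive $17.3, Q = 179.2. (Wedge: Pb − Ps = 8.5.)
Burden on consumers: $6.8; on sellers: $1.7. (They sum to $8.5.)
The less price-elastic side of the market bears the larger share of a per-unit tax.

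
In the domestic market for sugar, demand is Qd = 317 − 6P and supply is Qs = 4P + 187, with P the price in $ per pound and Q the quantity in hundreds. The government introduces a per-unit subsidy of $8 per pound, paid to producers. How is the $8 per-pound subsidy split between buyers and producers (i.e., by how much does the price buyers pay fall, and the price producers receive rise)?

Before the subsidy: set 317 − 6P = 4P + 187 → P* = $13, Q* = 239.
With a per-unit subsidy paid to producers, each receives P + 8 per unit sold, so supply becomes Qs = 4(P + 8) + 187.
New equilibrium: buyers pay $9.8, producers receive $17.8, Q = 258.2. (Wedge: Pb − Ps = −8.)
Gain to buyers: $3.2; to producers: $4.8. (They sum to $8.)

Buyers gain $3.2 per pound; producers gain $4.8 per pound.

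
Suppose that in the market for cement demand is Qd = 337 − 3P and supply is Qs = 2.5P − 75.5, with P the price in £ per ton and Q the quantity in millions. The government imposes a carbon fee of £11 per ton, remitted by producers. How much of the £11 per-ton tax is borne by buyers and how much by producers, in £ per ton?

Before the tax: set 337 − 3P = 2.5P − 75.5 → P* = £75, Q* = 112.
With the tax collected from producers, supply shifts: Qs = 2.5(P − 11) − 75.5.
New equilibrium: buyers pay £80, producers receive £69, Q = 97. (Wedge: Pb − Ps = 11.)
Burden on buyers: £5; on producers: £6. (They sum to £11.)

Buyers bear £5 per ton; producers bear £6 per ton.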